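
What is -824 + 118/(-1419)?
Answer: -1169374/1419 ≈ -824.08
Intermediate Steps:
-824 + 118/(-1419) = -824 + 118*(-1/1419) = -824 - 118/1419 = -1169374/1419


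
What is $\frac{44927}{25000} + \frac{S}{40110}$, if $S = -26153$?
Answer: $\frac{114819697}{100275000} \approx 1.145$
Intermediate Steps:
$\frac{44927}{25000} + \frac{S}{40110} = \frac{44927}{25000} - \frac{26153}{40110} = \frac{114819697}{100275000}$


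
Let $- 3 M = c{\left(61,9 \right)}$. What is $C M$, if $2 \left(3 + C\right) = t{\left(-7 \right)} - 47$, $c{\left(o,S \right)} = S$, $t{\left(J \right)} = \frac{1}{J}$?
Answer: $\frac{558}{7} \approx 79.714$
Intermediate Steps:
$C = - \frac{186}{7}$ ($C = -3 + \frac{\frac{1}{-7} - 47}{2} = -3 + \frac{- \frac{1}{7} - 47}{2} = -3 + \frac{1}{2} \left(- \frac{330}{7}\right) = -3 - \frac{165}{7} = - \frac{186}{7} \approx -26.571$)
$M = -3$ ($M = \left(- \frac{1}{3}\right) 9 = -3$)
$C M = \left(- \frac{186}{7}\right) \left(-3\right) = \frac{558}{7}$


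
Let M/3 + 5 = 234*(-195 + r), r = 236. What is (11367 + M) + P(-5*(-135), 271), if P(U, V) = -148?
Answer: 39986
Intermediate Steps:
M = 28767 (M = -15 + 3*(234*(-195 + 236)) = -15 + 3*(234*41) = -15 + 3*9594 = -15 + 28782 = 28767)
(11367 + M) + P(-5*(-135), 271) = (11367 + 28767) - 148 = 40134 - 148 = 39986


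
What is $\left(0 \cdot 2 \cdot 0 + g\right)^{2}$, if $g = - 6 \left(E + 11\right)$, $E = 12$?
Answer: $19044$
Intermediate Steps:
$g = -138$ ($g = - 6 \left(12 + 11\right) = \left(-6\right) 23 = -138$)
$\left(0 \cdot 2 \cdot 0 + g\right)^{2} = \left(0 \cdot 2 \cdot 0 - 138\right)^{2} = \left(0 \cdot 0 - 138\right)^{2} = \left(0 - 138\right)^{2} = \left(-138\right)^{2} = 19044$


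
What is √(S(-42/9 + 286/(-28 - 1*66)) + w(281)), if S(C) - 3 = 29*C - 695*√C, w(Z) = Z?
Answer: √(1201461 - 97995*I*√153267)/141 ≈ 31.552 - 30.58*I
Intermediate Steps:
S(C) = 3 - 695*√C + 29*C (S(C) = 3 + (29*C - 695*√C) = 3 + (-695*√C + 29*C) = 3 - 695*√C + 29*C)
√(S(-42/9 + 286/(-28 - 1*66)) + w(281)) = √((3 - 695*√(-42/9 + 286/(-28 - 1*66)) + 29*(-42/9 + 286/(-28 - 1*66))) + 281) = √((3 - 695*√(-42*⅑ + 286/(-28 - 66)) + 29*(-42*⅑ + 286/(-28 - 66))) + 281) = √((3 - 695*√(-14/3 + 286/(-94)) + 29*(-14/3 + 286/(-94))) + 281) = √((3 - 695*√(-14/3 + 286*(-1/94)) + 29*(-14/3 + 286*(-1/94))) + 281) = √((3 - 695*√(-14/3 - 143/47) + 29*(-14/3 - 143/47)) + 281) = √((3 - 695*I*√153267/141 + 29*(-1087/141)) + 281) = √((3 - 695*I*√153267/141 - 31523/141) + 281) = √((-31100/141 - 695*I*√153267/141) + 281) = √(8521/141 - 695*I*√153267/141)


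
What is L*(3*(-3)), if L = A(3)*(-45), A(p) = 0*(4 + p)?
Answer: 0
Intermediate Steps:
A(p) = 0
L = 0 (L = 0*(-45) = 0)
L*(3*(-3)) = 0*(3*(-3)) = 0*(-9) = 0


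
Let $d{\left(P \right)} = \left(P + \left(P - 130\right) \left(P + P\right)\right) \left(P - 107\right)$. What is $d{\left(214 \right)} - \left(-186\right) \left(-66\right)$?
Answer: $3857486$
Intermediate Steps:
$d{\left(P \right)} = \left(-107 + P\right) \left(P + 2 P \left(-130 + P\right)\right)$ ($d{\left(P \right)} = \left(P + \left(-130 + P\right) 2 P\right) \left(-107 + P\right) = \left(P + 2 P \left(-130 + P\right)\right) \left(-107 + P\right) = \left(-107 + P\right) \left(P + 2 P \left(-130 + P\right)\right)$)
$d{\left(214 \right)} - \left(-186\right) \left(-66\right) = 214 \left(27713 - 101222 + 2 \cdot 214^{2}\right) - \left(-186\right) \left(-66\right) = 214 \left(27713 - 101222 + 2 \cdot 45796\right) - 12276 = 214 \left(27713 - 101222 + 91592\right) - 12276 = 214 \cdot 18083 - 12276 = 3869762 - 12276 = 3857486$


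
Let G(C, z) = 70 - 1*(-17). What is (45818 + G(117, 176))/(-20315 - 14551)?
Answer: -45905/34866 ≈ -1.3166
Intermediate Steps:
G(C, z) = 87 (G(C, z) = 70 + 17 = 87)
(45818 + G(117, 176))/(-20315 - 14551) = (45818 + 87)/(-20315 - 14551) = 45905/(-34866) = 45905*(-1/34866) = -45905/34866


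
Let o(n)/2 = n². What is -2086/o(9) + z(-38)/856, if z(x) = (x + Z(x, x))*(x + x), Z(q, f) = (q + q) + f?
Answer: 5363/8667 ≈ 0.61878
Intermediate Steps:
Z(q, f) = f + 2*q (Z(q, f) = 2*q + f = f + 2*q)
z(x) = 8*x² (z(x) = (x + (x + 2*x))*(x + x) = (x + 3*x)*(2*x) = (4*x)*(2*x) = 8*x²)
o(n) = 2*n²
-2086/o(9) + z(-38)/856 = -2086/(2*9²) + (8*(-38)²)/856 = -2086/(2*81) + (8*1444)*(1/856) = -2086/162 + 11552*(1/856) = -2086*1/162 + 1444/107 = -1043/81 + 1444/107 = 5363/8667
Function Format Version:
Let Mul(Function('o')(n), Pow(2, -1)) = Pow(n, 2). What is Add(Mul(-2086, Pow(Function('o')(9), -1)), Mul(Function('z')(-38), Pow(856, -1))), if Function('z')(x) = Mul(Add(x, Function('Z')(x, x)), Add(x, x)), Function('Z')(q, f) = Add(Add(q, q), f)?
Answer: Rational(5363, 8667) ≈ 0.61878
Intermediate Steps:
Function('Z')(q, f) = Add(f, Mul(2, q)) (Function('Z')(q, f) = Add(Mul(2, q), f) = Add(f, Mul(2, q)))
Function('z')(x) = Mul(8, Pow(x, 2)) (Function('z')(x) = Mul(Add(x, Add(x, Mul(2, x))), Add(x, x)) = Mul(Add(x, Mul(3, x)), Mul(2, x)) = Mul(Mul(4, x), Mul(2, x)) = Mul(8, Pow(x, 2)))
Function('o')(n) = Mul(2, Pow(n, 2))
Add(Mul(-2086, Pow(Function('o')(9), -1)), Mul(Function('z')(-38), Pow(856, -1))) = Add(Mul(-2086, Pow(Mul(2, Pow(9, 2)), -1)), Mul(Mul(8, Pow(-38, 2)), Pow(856, -1))) = Add(Mul(-2086, Pow(Mul(2, 81), -1)), Mul(Mul(8, 1444), Rational(1, 856))) = Add(Mul(-2086, Pow(162, -1)), Mul(11552, Rational(1, 856))) = Add(Mul(-2086, Rational(1, 162)), Rational(1444, 107)) = Add(Rational(-1043, 81), Rational(1444, 107)) = Rational(5363, 8667)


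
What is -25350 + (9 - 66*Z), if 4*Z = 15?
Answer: -51177/2 ≈ -25589.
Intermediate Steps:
Z = 15/4 (Z = (¼)*15 = 15/4 ≈ 3.7500)
-25350 + (9 - 66*Z) = -25350 + (9 - 66*15/4) = -25350 + (9 - 495/2) = -25350 - 477/2 = -51177/2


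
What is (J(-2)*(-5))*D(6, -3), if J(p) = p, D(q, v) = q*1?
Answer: 60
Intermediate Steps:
D(q, v) = q
(J(-2)*(-5))*D(6, -3) = -2*(-5)*6 = 10*6 = 60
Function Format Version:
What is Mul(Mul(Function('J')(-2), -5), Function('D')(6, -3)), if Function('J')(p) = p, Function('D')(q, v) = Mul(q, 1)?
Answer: 60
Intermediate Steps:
Function('D')(q, v) = q
Mul(Mul(Function('J')(-2), -5), Function('D')(6, -3)) = Mul(Mul(-2, -5), 6) = Mul(10, 6) = 60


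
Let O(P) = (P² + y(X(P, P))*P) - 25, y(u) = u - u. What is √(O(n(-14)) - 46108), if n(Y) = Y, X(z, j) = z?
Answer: I*√45937 ≈ 214.33*I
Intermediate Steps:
y(u) = 0
O(P) = -25 + P² (O(P) = (P² + 0*P) - 25 = (P² + 0) - 25 = P² - 25 = -25 + P²)
√(O(n(-14)) - 46108) = √((-25 + (-14)²) - 46108) = √((-25 + 196) - 46108) = √(171 - 46108) = √(-45937) = I*√45937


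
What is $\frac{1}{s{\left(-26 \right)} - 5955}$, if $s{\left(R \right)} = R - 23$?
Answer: $- \frac{1}{6004} \approx -0.00016656$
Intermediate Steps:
$s{\left(R \right)} = -23 + R$
$\frac{1}{s{\left(-26 \right)} - 5955} = \frac{1}{\left(-23 - 26\right) - 5955} = \frac{1}{-49 - 5955} = \frac{1}{-6004} = - \frac{1}{6004}$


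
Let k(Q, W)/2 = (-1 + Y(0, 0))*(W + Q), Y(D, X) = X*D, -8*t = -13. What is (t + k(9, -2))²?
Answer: 9801/64 ≈ 153.14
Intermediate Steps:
t = 13/8 (t = -⅛*(-13) = 13/8 ≈ 1.6250)
Y(D, X) = D*X
k(Q, W) = -2*Q - 2*W (k(Q, W) = 2*((-1 + 0*0)*(W + Q)) = 2*((-1 + 0)*(Q + W)) = 2*(-(Q + W)) = 2*(-Q - W) = -2*Q - 2*W)
(t + k(9, -2))² = (13/8 + (-2*9 - 2*(-2)))² = (13/8 + (-18 + 4))² = (13/8 - 14)² = (-99/8)² = 9801/64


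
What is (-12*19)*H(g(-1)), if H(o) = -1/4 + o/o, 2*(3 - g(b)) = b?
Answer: -171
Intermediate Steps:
g(b) = 3 - b/2
H(o) = ¾ (H(o) = -1*¼ + 1 = -¼ + 1 = ¾)
(-12*19)*H(g(-1)) = -12*19*(¾) = -228*¾ = -171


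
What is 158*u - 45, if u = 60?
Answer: 9435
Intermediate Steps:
158*u - 45 = 158*60 - 45 = 9480 - 45 = 9435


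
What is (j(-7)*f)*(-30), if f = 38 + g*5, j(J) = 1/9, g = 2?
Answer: -160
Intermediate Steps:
j(J) = 1/9
f = 48 (f = 38 + 2*5 = 38 + 10 = 48)
(j(-7)*f)*(-30) = ((1/9)*48)*(-30) = (16/3)*(-30) = -160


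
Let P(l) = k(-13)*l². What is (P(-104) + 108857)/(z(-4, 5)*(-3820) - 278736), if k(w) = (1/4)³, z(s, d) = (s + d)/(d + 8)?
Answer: -708669/1813694 ≈ -0.39073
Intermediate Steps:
z(s, d) = (d + s)/(8 + d)
k(w) = 1/64 (k(w) = (¼)³ = 1/64)
P(l) = l²/64
(P(-104) + 108857)/(z(-4, 5)*(-3820) - 278736) = ((1/64)*(-104)² + 108857)/(((5 - 4)/(8 + 5))*(-3820) - 278736) = ((1/64)*10816 + 108857)/((1/13)*(-3820) - 278736) = (169 + 108857)/(((1/13)*1)*(-3820) - 278736) = 109026/((1/13)*(-3820) - 278736) = 109026/(-3820/13 - 278736) = 109026/(-3627388/13) = 109026*(-13/3627388) = -708669/1813694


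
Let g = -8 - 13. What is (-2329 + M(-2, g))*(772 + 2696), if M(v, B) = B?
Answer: -8149800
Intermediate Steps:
g = -21
(-2329 + M(-2, g))*(772 + 2696) = (-2329 - 21)*(772 + 2696) = -2350*3468 = -8149800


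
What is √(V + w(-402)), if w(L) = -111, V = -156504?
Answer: I*√156615 ≈ 395.75*I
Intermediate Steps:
√(V + w(-402)) = √(-156504 - 111) = √(-156615) = I*√156615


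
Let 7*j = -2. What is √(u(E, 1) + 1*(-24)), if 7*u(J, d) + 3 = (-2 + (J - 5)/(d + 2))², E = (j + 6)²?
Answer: I*√17985926/1029 ≈ 4.1215*I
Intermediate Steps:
j = -2/7 (j = (⅐)*(-2) = -2/7 ≈ -0.28571)
E = 1600/49 (E = (-2/7 + 6)² = (40/7)² = 1600/49 ≈ 32.653)
u(J, d) = -3/7 + (-2 + (-5 + J)/(2 + d))²/7 (u(J, d) = -3/7 + (-2 + (J - 5)/(d + 2))²/7 = -3/7 + (-2 + (-5 + J)/(2 + d))²/7)
√(u(E, 1) + 1*(-24)) = √((-3/7 + (9 - 1*1600/49 + 2*1)²/(7*(2 + 1)²)) + 1*(-24)) = √((-3/7 + (⅐)*(9 - 1600/49 + 2)²/3²) - 24) = √((-3/7 + (⅐)*(⅑)*(-1061/49)²) - 24) = √((-3/7 + (⅐)*(⅑)*(1125721/2401)) - 24) = √((-3/7 + 1125721/151263) - 24) = √(1060894/151263 - 24) = √(-2569418/151263) = I*√17985926/1029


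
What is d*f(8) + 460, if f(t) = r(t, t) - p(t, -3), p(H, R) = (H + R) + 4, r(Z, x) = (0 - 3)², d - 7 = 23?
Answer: 460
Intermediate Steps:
d = 30 (d = 7 + 23 = 30)
r(Z, x) = 9 (r(Z, x) = (-3)² = 9)
p(H, R) = 4 + H + R
f(t) = 8 - t (f(t) = 9 - (4 + t - 3) = 9 - (1 + t) = 9 + (-1 - t) = 8 - t)
d*f(8) + 460 = 30*(8 - 1*8) + 460 = 30*(8 - 8) + 460 = 30*0 + 460 = 0 + 460 = 460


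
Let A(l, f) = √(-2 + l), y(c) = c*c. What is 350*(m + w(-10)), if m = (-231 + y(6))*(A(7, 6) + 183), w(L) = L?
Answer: -12493250 - 68250*√5 ≈ -1.2646e+7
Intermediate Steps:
y(c) = c²
m = -35685 - 195*√5 (m = (-231 + 6²)*(√(-2 + 7) + 183) = (-231 + 36)*(√5 + 183) = -195*(183 + √5) = -35685 - 195*√5 ≈ -36121.)
350*(m + w(-10)) = 350*((-35685 - 195*√5) - 10) = 350*(-35695 - 195*√5) = -12493250 - 68250*√5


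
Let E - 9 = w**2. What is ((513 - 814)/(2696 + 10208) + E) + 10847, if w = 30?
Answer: 151699123/12904 ≈ 11756.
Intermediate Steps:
E = 909 (E = 9 + 30**2 = 9 + 900 = 909)
((513 - 814)/(2696 + 10208) + E) + 10847 = ((513 - 814)/(2696 + 10208) + 909) + 10847 = (-301/12904 + 909) + 10847 = 11729435/12904 + 10847 = 151699123/12904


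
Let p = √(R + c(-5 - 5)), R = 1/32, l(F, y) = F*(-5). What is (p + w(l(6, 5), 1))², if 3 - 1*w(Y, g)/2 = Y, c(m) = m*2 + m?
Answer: (528 + I*√1918)²/64 ≈ 4326.0 + 722.62*I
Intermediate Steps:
l(F, y) = -5*F
c(m) = 3*m (c(m) = 2*m + m = 3*m)
R = 1/32 ≈ 0.031250
p = I*√1918/8 (p = √(1/32 + 3*(-5 - 5)) = √(1/32 + 3*(-10)) = √(1/32 - 30) = √(-959/32) = I*√1918/8 ≈ 5.4744*I)
w(Y, g) = 6 - 2*Y
(p + w(l(6, 5), 1))² = (I*√1918/8 + (6 - (-10)*6))² = (I*√1918/8 + (6 - 2*(-30)))² = (I*√1918/8 + (6 + 60))² = (I*√1918/8 + 66)² = (66 + I*√1918/8)²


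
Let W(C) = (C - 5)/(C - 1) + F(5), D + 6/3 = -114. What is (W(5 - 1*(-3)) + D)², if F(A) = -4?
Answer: 700569/49 ≈ 14297.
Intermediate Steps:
D = -116 (D = -2 - 114 = -116)
W(C) = -4 + (-5 + C)/(-1 + C) (W(C) = (C - 5)/(C - 1) - 4 = (-5 + C)/(-1 + C) - 4 = -4 + (-5 + C)/(-1 + C))
(W(5 - 1*(-3)) + D)² = ((-1 - 3*(5 - 1*(-3)))/(-1 + (5 - 1*(-3))) - 116)² = ((-1 - 3*(5 + 3))/(-1 + (5 + 3)) - 116)² = ((-1 - 3*8)/(-1 + 8) - 116)² = ((-1 - 24)/7 - 116)² = ((⅐)*(-25) - 116)² = (-25/7 - 116)² = (-837/7)² = 700569/49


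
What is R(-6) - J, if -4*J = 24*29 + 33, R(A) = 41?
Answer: 893/4 ≈ 223.25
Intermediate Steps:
J = -729/4 (J = -(24*29 + 33)/4 = -(696 + 33)/4 = -¼*729 = -729/4 ≈ -182.25)
R(-6) - J = 41 - 1*(-729/4) = 41 + 729/4 = 893/4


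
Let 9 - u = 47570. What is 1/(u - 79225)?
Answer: -1/126786 ≈ -7.8873e-6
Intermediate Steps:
u = -47561 (u = 9 - 1*47570 = 9 - 47570 = -47561)
1/(u - 79225) = 1/(-47561 - 79225) = 1/(-126786) = -1/126786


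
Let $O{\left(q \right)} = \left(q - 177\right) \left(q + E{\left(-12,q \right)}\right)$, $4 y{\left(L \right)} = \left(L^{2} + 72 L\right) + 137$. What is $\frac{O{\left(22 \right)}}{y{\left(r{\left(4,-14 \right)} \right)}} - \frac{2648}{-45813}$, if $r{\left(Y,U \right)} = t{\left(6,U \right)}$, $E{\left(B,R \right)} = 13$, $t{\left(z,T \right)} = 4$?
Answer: $- \frac{47284492}{962073} \approx -49.149$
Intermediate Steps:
$r{\left(Y,U \right)} = 4$
$y{\left(L \right)} = \frac{137}{4} + 18 L + \frac{L^{2}}{4}$ ($y{\left(L \right)} = \frac{\left(L^{2} + 72 L\right) + 137}{4} = \frac{137 + L^{2} + 72 L}{4} = \frac{137}{4} + 18 L + \frac{L^{2}}{4}$)
$O{\left(q \right)} = \left(-177 + q\right) \left(13 + q\right)$ ($O{\left(q \right)} = \left(q - 177\right) \left(q + 13\right) = \left(-177 + q\right) \left(13 + q\right)$)
$\frac{O{\left(22 \right)}}{y{\left(r{\left(4,-14 \right)} \right)}} - \frac{2648}{-45813} = \frac{-2301 + 22^{2} - 3608}{\frac{137}{4} + 18 \cdot 4 + \frac{4^{2}}{4}} - \frac{2648}{-45813} = \frac{-2301 + 484 - 3608}{\frac{137}{4} + 72 + \frac{1}{4} \cdot 16} - - \frac{2648}{45813} = - \frac{5425}{\frac{137}{4} + 72 + 4} + \frac{2648}{45813} = - \frac{5425}{\frac{441}{4}} + \frac{2648}{45813} = \left(-5425\right) \frac{4}{441} + \frac{2648}{45813} = - \frac{3100}{63} + \frac{2648}{45813} = - \frac{47284492}{962073}$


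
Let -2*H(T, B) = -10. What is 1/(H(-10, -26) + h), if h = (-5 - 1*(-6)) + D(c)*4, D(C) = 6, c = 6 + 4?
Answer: 1/30 ≈ 0.033333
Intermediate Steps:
c = 10
H(T, B) = 5 (H(T, B) = -½*(-10) = 5)
h = 25 (h = (-5 - 1*(-6)) + 6*4 = (-5 + 6) + 24 = 1 + 24 = 25)
1/(H(-10, -26) + h) = 1/(5 + 25) = 1/30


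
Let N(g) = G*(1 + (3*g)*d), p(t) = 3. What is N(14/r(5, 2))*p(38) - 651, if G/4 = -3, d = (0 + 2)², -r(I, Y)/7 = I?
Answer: -2571/5 ≈ -514.20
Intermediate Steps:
r(I, Y) = -7*I
d = 4 (d = 2² = 4)
G = -12 (G = 4*(-3) = -12)
N(g) = -12 - 144*g (N(g) = -12*(1 + (3*g)*4) = -12*(1 + 12*g) = -12 - 144*g)
N(14/r(5, 2))*p(38) - 651 = (-12 - 2016/((-7*5)))*3 - 651 = (-12 - 2016/(-35))*3 - 651 = (-12 - 2016*(-1)/35)*3 - 651 = (-12 - 144*(-⅖))*3 - 651 = (-12 + 288/5)*3 - 651 = (228/5)*3 - 651 = 684/5 - 651 = -2571/5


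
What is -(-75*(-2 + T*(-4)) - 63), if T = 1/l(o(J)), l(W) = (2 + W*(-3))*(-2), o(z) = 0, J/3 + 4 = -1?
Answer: -12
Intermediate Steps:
J = -15 (J = -12 + 3*(-1) = -12 - 3 = -15)
l(W) = -4 + 6*W (l(W) = (2 - 3*W)*(-2) = -4 + 6*W)
T = -¼ (T = 1/(-4 + 6*0) = 1/(-4 + 0) = 1/(-4) = -¼ ≈ -0.25000)
-(-75*(-2 + T*(-4)) - 63) = -(-75*(-2 - ¼*(-4)) - 63) = -(-75*(-2 + 1) - 63) = -(-75*(-1) - 63) = -(75 - 63) = -1*12 = -12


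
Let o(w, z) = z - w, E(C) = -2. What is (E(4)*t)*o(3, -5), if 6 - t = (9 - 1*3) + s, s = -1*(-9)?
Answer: -144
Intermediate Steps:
s = 9
t = -9 (t = 6 - ((9 - 1*3) + 9) = 6 - ((9 - 3) + 9) = 6 - (6 + 9) = 6 - 1*15 = 6 - 15 = -9)
(E(4)*t)*o(3, -5) = (-2*(-9))*(-5 - 1*3) = 18*(-5 - 3) = 18*(-8) = -144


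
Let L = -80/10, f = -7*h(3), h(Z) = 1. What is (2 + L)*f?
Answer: 42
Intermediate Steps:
f = -7 (f = -7*1 = -7)
L = -8 (L = -80*⅒ = -8)
(2 + L)*f = (2 - 8)*(-7) = -6*(-7) = 42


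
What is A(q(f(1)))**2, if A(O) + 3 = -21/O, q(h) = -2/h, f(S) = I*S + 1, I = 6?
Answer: 19881/4 ≈ 4970.3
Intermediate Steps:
f(S) = 1 + 6*S (f(S) = 6*S + 1 = 1 + 6*S)
A(O) = -3 - 21/O
A(q(f(1)))**2 = (-3 - 21/((-2/(1 + 6*1))))**2 = (-3 - 21/((-2/(1 + 6))))**2 = (-3 - 21/((-2/7)))**2 = (-3 - 21/((-2*1/7)))**2 = (-3 - 21/(-2/7))**2 = (-3 - 21*(-7/2))**2 = (-3 + 147/2)**2 = (141/2)**2 = 19881/4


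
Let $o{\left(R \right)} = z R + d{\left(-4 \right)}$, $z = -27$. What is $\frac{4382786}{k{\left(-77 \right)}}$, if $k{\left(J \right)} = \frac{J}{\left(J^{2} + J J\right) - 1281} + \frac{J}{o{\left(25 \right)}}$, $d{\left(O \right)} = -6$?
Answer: $\frac{2254923674463}{54428} \approx 4.143 \cdot 10^{7}$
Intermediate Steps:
$o{\left(R \right)} = -6 - 27 R$ ($o{\left(R \right)} = - 27 R - 6 = -6 - 27 R$)
$k{\left(J \right)} = - \frac{J}{681} + \frac{J}{-1281 + 2 J^{2}}$ ($k{\left(J \right)} = \frac{J}{\left(J^{2} + J J\right) - 1281} + \frac{J}{-6 - 675} = \frac{J}{\left(J^{2} + J^{2}\right) - 1281} + \frac{J}{-6 - 675} = \frac{J}{2 J^{2} - 1281} + \frac{J}{-681} = \frac{J}{-1281 + 2 J^{2}} + J \left(- \frac{1}{681}\right) = \frac{J}{-1281 + 2 J^{2}} - \frac{J}{681} = - \frac{J}{681} + \frac{J}{-1281 + 2 J^{2}}$)
$\frac{4382786}{k{\left(-77 \right)}} = \frac{4382786}{\frac{2}{681} \left(-77\right) \frac{1}{-1281 + 2 \left(-77\right)^{2}} \left(981 - \left(-77\right)^{2}\right)} = \frac{4382786}{\frac{2}{681} \left(-77\right) \frac{1}{-1281 + 2 \cdot 5929} \left(981 - 5929\right)} = \frac{4382786}{\frac{2}{681} \left(-77\right) \frac{1}{-1281 + 11858} \left(981 - 5929\right)} = \frac{4382786}{\frac{2}{681} \left(-77\right) \frac{1}{10577} \left(-4948\right)} = \frac{4382786}{\frac{108856}{1028991}} = 4382786 \cdot \frac{1028991}{108856} = \frac{2254923674463}{54428}$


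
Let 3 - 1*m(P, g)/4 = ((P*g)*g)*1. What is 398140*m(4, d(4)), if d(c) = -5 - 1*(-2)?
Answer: -52554480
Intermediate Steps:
d(c) = -3 (d(c) = -5 + 2 = -3)
m(P, g) = 12 - 4*P*g² (m(P, g) = 12 - 4*(P*g)*g = 12 - 4*P*g²)
398140*m(4, d(4)) = 398140*(12 - 4*4*(-3)²) = 398140*(12 - 4*4*9) = 398140*(12 - 144) = 398140*(-132) = -52554480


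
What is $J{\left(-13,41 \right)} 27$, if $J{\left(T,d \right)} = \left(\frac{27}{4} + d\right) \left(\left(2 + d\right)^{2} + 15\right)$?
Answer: $2403162$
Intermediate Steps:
$J{\left(T,d \right)} = \left(15 + \left(2 + d\right)^{2}\right) \left(\frac{27}{4} + d\right)$ ($J{\left(T,d \right)} = \left(27 \cdot \frac{1}{4} + d\right) \left(15 + \left(2 + d\right)^{2}\right) = \left(\frac{27}{4} + d\right) \left(15 + \left(2 + d\right)^{2}\right) = \left(15 + \left(2 + d\right)^{2}\right) \left(\frac{27}{4} + d\right)$)
$J{\left(-13,41 \right)} 27 = \left(\frac{513}{4} + 41^{3} + 46 \cdot 41 + \frac{43 \cdot 41^{2}}{4}\right) 27 = \left(\frac{513}{4} + 68921 + 1886 + \frac{43}{4} \cdot 1681\right) 27 = \left(\frac{513}{4} + 68921 + 1886 + \frac{72283}{4}\right) 27 = 89006 \cdot 27 = 2403162$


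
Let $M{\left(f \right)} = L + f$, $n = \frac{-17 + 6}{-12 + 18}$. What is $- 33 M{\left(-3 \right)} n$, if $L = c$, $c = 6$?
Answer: $\frac{363}{2} \approx 181.5$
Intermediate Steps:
$n = - \frac{11}{6} \approx -1.8333$
$L = 6$
$M{\left(f \right)} = 6 + f$
$- 33 M{\left(-3 \right)} n = - 33 \left(6 - 3\right) \left(- \frac{11}{6}\right) = \left(-33\right) 3 \left(- \frac{11}{6}\right) = \left(-99\right) \left(- \frac{11}{6}\right) = \frac{363}{2}$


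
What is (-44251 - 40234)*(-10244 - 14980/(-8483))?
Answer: 7340468410920/8483 ≈ 8.6531e+8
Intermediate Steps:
(-44251 - 40234)*(-10244 - 14980/(-8483)) = -84485*(-10244 - 14980*(-1/8483)) = -84485*(-10244 + 14980/8483) = -84485*(-86884872/8483) = 7340468410920/8483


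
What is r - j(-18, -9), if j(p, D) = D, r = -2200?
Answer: -2191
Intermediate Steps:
r - j(-18, -9) = -2200 - 1*(-9) = -2200 + 9 = -2191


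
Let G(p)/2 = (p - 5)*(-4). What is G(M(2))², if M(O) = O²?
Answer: 64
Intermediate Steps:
G(p) = 40 - 8*p (G(p) = 2*((p - 5)*(-4)) = 2*((-5 + p)*(-4)) = 2*(20 - 4*p) = 40 - 8*p)
G(M(2))² = (40 - 8*2²)² = (40 - 8*4)² = (40 - 32)² = 8² = 64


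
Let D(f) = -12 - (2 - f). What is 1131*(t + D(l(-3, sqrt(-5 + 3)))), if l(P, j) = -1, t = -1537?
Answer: -1755312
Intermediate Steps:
D(f) = -14 + f (D(f) = -12 + (-2 + f) = -14 + f)
1131*(t + D(l(-3, sqrt(-5 + 3)))) = 1131*(-1537 + (-14 - 1)) = 1131*(-1537 - 15) = 1131*(-1552) = -1755312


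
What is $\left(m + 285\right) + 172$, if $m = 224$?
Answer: $681$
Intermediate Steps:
$\left(m + 285\right) + 172 = \left(224 + 285\right) + 172 = 509 + 172 = 681$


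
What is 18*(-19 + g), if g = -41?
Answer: -1080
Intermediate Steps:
18*(-19 + g) = 18*(-19 - 41) = 18*(-60) = -1080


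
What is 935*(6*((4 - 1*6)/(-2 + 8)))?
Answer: -1870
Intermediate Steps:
935*(6*((4 - 1*6)/(-2 + 8))) = 935*(6*((4 - 6)/6)) = 935*(6*(-2*⅙)) = 935*(6*(-⅓)) = 935*(-2) = -1870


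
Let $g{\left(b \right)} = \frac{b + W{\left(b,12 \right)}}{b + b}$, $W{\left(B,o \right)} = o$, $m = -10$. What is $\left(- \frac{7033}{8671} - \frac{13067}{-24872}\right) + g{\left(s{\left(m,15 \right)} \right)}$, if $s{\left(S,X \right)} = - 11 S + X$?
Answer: $\frac{543881369}{2073703000} \approx 0.26228$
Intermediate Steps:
$s{\left(S,X \right)} = X - 11 S$
$g{\left(b \right)} = \frac{12 + b}{2 b}$ ($g{\left(b \right)} = \frac{b + 12}{b + b} = \frac{12 + b}{2 b}$)
$\left(- \frac{7033}{8671} - \frac{13067}{-24872}\right) + g{\left(s{\left(m,15 \right)} \right)} = \left(- \frac{7033}{8671} - \frac{13067}{-24872}\right) + \frac{12 + \left(15 - -110\right)}{2 \left(15 - -110\right)} = \left(\left(-7033\right) \frac{1}{8671} - - \frac{13067}{24872}\right) + \frac{12 + \left(15 + 110\right)}{2 \left(15 + 110\right)} = \left(- \frac{541}{667} + \frac{13067}{24872}\right) + \frac{12 + 125}{2 \cdot 125} = - \frac{4740063}{16589624} + \frac{1}{2} \cdot \frac{1}{125} \cdot 137 = - \frac{4740063}{16589624} + \frac{137}{250} = \frac{543881369}{2073703000}$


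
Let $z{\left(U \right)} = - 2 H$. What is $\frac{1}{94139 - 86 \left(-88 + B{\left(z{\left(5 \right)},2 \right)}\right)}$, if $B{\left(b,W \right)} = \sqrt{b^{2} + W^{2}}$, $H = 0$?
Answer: $\frac{1}{101535} \approx 9.8488 \cdot 10^{-6}$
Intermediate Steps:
$z{\left(U \right)} = 0$ ($z{\left(U \right)} = \left(-2\right) 0 = 0$)
$B{\left(b,W \right)} = \sqrt{W^{2} + b^{2}}$
$\frac{1}{94139 - 86 \left(-88 + B{\left(z{\left(5 \right)},2 \right)}\right)} = \frac{1}{94139 - 86 \left(-88 + \sqrt{2^{2} + 0^{2}}\right)} = \frac{1}{94139 - 86 \left(-88 + \sqrt{4 + 0}\right)} = \frac{1}{94139 - 86 \left(-88 + \sqrt{4}\right)} = \frac{1}{94139 - 86 \left(-88 + 2\right)} = \frac{1}{94139 - -7396} = \frac{1}{94139 + 7396} = \frac{1}{101535}$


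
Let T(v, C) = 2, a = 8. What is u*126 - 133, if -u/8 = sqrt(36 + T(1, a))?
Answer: -133 - 1008*sqrt(38) ≈ -6346.7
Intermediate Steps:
u = -8*sqrt(38) (u = -8*sqrt(36 + 2) = -8*sqrt(38) ≈ -49.315)
u*126 - 133 = -8*sqrt(38)*126 - 133 = -1008*sqrt(38) - 133 = -133 - 1008*sqrt(38)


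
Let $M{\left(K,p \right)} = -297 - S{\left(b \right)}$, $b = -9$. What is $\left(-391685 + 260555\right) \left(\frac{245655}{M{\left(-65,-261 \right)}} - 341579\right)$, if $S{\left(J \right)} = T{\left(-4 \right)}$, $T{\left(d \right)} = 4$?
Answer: $\frac{13514380275420}{301} \approx 4.4898 \cdot 10^{10}$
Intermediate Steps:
$S{\left(J \right)} = 4$
$M{\left(K,p \right)} = -301$ ($M{\left(K,p \right)} = -297 - 4 = -301$)
$\left(-391685 + 260555\right) \left(\frac{245655}{M{\left(-65,-261 \right)}} - 341579\right) = \left(-391685 + 260555\right) \left(\frac{245655}{-301} - 341579\right) = - 131130 \left(245655 \left(- \frac{1}{301}\right) - 341579\right) = - 131130 \left(- \frac{245655}{301} - 341579\right) = \left(-131130\right) \left(- \frac{103060934}{301}\right) = \frac{13514380275420}{301}$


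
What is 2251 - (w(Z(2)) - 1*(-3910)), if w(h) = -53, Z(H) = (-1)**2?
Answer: -1606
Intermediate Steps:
Z(H) = 1
2251 - (w(Z(2)) - 1*(-3910)) = 2251 - (-53 - 1*(-3910)) = 2251 - (-53 + 3910) = 2251 - 1*3857 = 2251 - 3857 = -1606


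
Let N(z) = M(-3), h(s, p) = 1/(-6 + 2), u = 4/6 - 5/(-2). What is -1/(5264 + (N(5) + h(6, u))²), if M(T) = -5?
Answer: -16/84665 ≈ -0.00018898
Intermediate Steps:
u = 19/6 (u = 4*(⅙) - 5*(-½) = ⅔ + 5/2 = 19/6 ≈ 3.1667)
h(s, p) = -¼ (h(s, p) = 1/(-4) = -¼)
N(z) = -5
-1/(5264 + (N(5) + h(6, u))²) = -1/(5264 + (-5 - ¼)²) = -1/(5264 + (-21/4)²) = -1/(5264 + 441/16) = -1/84665/16 = -1*16/84665 = -16/84665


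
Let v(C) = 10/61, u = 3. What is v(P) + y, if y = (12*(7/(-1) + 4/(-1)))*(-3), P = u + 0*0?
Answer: 24166/61 ≈ 396.16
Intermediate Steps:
P = 3 (P = 3 + 0*0 = 3 + 0 = 3)
v(C) = 10/61 (v(C) = 10*(1/61) = 10/61)
y = 396 (y = (12*(7*(-1) + 4*(-1)))*(-3) = (12*(-7 - 4))*(-3) = (12*(-11))*(-3) = -132*(-3) = 396)
v(P) + y = 10/61 + 396 = 24166/61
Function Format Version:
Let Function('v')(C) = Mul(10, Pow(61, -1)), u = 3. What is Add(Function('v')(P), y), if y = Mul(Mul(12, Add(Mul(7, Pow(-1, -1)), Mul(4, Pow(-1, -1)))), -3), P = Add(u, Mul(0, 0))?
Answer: Rational(24166, 61) ≈ 396.16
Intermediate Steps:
P = 3 (P = Add(3, Mul(0, 0)) = Add(3, 0) = 3)
Function('v')(C) = Rational(10, 61) (Function('v')(C) = Mul(10, Rational(1, 61)) = Rational(10, 61))
y = 396 (y = Mul(Mul(12, Add(Mul(7, -1), Mul(4, -1))), -3) = Mul(Mul(12, Add(-7, -4)), -3) = Mul(Mul(12, -11), -3) = Mul(-132, -3) = 396)
Add(Function('v')(P), y) = Add(Rational(10, 61), 396) = Rational(24166, 61)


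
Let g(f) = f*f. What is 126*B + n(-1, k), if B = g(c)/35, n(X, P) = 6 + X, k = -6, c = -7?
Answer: 907/5 ≈ 181.40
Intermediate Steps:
g(f) = f²
B = 7/5 (B = (-7)²/35 = 49*(1/35) = 7/5 ≈ 1.4000)
126*B + n(-1, k) = 126*(7/5) + (6 - 1) = 882/5 + 5 = 907/5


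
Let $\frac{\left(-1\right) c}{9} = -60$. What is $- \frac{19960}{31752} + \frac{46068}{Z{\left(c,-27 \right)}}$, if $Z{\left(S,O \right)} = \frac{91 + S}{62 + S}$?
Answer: $\frac{110070448639}{2504439} \approx 43950.0$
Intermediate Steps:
$c = 540$ ($c = \left(-9\right) \left(-60\right) = 540$)
$Z{\left(S,O \right)} = \frac{91 + S}{62 + S}$
$- \frac{19960}{31752} + \frac{46068}{Z{\left(c,-27 \right)}} = - \frac{19960}{31752} + \frac{46068}{\frac{1}{62 + 540} \left(91 + 540\right)} = \left(-19960\right) \frac{1}{31752} + \frac{46068}{\frac{1}{602} \cdot 631} = - \frac{2495}{3969} + \frac{46068}{\frac{1}{602} \cdot 631} = - \frac{2495}{3969} + \frac{46068}{\frac{631}{602}} = - \frac{2495}{3969} + 46068 \cdot \frac{602}{631} = - \frac{2495}{3969} + \frac{27732936}{631} = \frac{110070448639}{2504439}$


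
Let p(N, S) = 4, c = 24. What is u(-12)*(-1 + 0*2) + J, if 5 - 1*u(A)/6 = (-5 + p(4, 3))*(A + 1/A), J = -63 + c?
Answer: 7/2 ≈ 3.5000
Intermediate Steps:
J = -39 (J = -63 + 24 = -39)
u(A) = 30 + 6*A + 6/A (u(A) = 30 - 6*(-5 + 4)*(A + 1/A) = 30 - (-6)*(A + 1/A) = 30 - 6*(-A - 1/A) = 30 + (6*A + 6/A) = 30 + 6*A + 6/A)
u(-12)*(-1 + 0*2) + J = (30 + 6*(-12) + 6/(-12))*(-1 + 0*2) - 39 = (30 - 72 + 6*(-1/12))*(-1 + 0) - 39 = (30 - 72 - ½)*(-1) - 39 = -85/2*(-1) - 39 = 85/2 - 39 = 7/2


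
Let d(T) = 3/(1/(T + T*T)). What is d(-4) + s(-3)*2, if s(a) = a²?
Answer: 54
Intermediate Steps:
d(T) = 3*T + 3*T² (d(T) = 3/(1/(T + T²)) = 3*(T + T²) = 3*T + 3*T²)
d(-4) + s(-3)*2 = 3*(-4)*(1 - 4) + (-3)²*2 = 3*(-4)*(-3) + 9*2 = 36 + 18 = 54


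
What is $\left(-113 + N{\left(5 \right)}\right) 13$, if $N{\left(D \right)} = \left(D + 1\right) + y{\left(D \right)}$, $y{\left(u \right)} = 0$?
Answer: $-1391$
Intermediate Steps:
$N{\left(D \right)} = 1 + D$ ($N{\left(D \right)} = \left(D + 1\right) + 0 = \left(1 + D\right) + 0 = 1 + D$)
$\left(-113 + N{\left(5 \right)}\right) 13 = \left(-113 + \left(1 + 5\right)\right) 13 = \left(-113 + 6\right) 13 = \left(-107\right) 13 = -1391$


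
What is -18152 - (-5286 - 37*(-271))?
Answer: -22893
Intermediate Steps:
-18152 - (-5286 - 37*(-271)) = -18152 - (-5286 + 10027) = -18152 - 1*4741 = -18152 - 4741 = -22893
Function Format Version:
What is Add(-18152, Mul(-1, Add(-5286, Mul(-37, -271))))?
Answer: -22893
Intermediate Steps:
Add(-18152, Mul(-1, Add(-5286, Mul(-37, -271)))) = Add(-18152, Mul(-1, Add(-5286, 10027))) = Add(-18152, Mul(-1, 4741)) = Add(-18152, -4741) = -22893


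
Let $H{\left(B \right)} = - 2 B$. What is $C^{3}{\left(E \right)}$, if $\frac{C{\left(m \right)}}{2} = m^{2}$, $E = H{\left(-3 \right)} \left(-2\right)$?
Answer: $23887872$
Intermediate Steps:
$E = -12$ ($E = \left(-2\right) \left(-3\right) \left(-2\right) = 6 \left(-2\right) = -12$)
$C{\left(m \right)} = 2 m^{2}$
$C^{3}{\left(E \right)} = \left(2 \left(-12\right)^{2}\right)^{3} = \left(2 \cdot 144\right)^{3} = 288^{3} = 23887872$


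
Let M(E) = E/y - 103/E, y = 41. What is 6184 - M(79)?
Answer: 20027958/3239 ≈ 6183.4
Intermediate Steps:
M(E) = -103/E + E/41 (M(E) = E/41 - 103/E = -103/E + E/41)
6184 - M(79) = 6184 - (-103/79 + (1/41)*79) = 6184 - (-103*1/79 + 79/41) = 6184 - (-103/79 + 79/41) = 6184 - 1*2018/3239 = 6184 - 2018/3239 = 20027958/3239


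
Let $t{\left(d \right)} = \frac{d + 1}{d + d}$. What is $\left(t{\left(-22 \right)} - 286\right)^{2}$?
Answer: $\frac{157828969}{1936} \approx 81523.0$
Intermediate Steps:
$t{\left(d \right)} = \frac{1 + d}{2 d}$
$\left(t{\left(-22 \right)} - 286\right)^{2} = \left(\frac{1 - 22}{2 \left(-22\right)} - 286\right)^{2} = \left(\frac{1}{2} \left(- \frac{1}{22}\right) \left(-21\right) - 286\right)^{2} = \left(\frac{21}{44} - 286\right)^{2} = \left(- \frac{12563}{44}\right)^{2} = \frac{157828969}{1936}$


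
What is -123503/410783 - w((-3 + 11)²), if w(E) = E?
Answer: -26413615/410783 ≈ -64.301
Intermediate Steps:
-123503/410783 - w((-3 + 11)²) = -123503/410783 - (-3 + 11)² = -123503*1/410783 - 1*8² = -123503/410783 - 1*64 = -123503/410783 - 64 = -26413615/410783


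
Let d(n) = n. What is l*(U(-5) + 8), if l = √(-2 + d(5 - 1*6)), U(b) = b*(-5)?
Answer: 33*I*√3 ≈ 57.158*I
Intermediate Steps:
U(b) = -5*b
l = I*√3 (l = √(-2 + (5 - 1*6)) = √(-2 + (5 - 6)) = √(-2 - 1) = √(-3) = I*√3 ≈ 1.732*I)
l*(U(-5) + 8) = (I*√3)*(-5*(-5) + 8) = (I*√3)*(25 + 8) = (I*√3)*33 = 33*I*√3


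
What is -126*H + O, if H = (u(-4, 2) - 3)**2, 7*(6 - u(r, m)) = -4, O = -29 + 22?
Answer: -11299/7 ≈ -1614.1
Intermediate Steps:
O = -7
u(r, m) = 46/7 (u(r, m) = 6 - 1/7*(-4) = 6 + 4/7 = 46/7)
H = 625/49 (H = (46/7 - 3)**2 = (25/7)**2 = 625/49 ≈ 12.755)
-126*H + O = -126*625/49 - 7 = -11250/7 - 7 = -11299/7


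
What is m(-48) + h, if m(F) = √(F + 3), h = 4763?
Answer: 4763 + 3*I*√5 ≈ 4763.0 + 6.7082*I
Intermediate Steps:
m(F) = √(3 + F)
m(-48) + h = √(3 - 48) + 4763 = √(-45) + 4763 = 3*I*√5 + 4763 = 4763 + 3*I*√5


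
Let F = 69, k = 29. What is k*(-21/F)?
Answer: -203/23 ≈ -8.8261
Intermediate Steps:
k*(-21/F) = 29*(-21/69) = 29*(-21*1/69) = 29*(-7/23) = -203/23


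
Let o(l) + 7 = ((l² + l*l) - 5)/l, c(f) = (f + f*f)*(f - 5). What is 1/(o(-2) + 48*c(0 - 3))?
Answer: -2/4625 ≈ -0.00043243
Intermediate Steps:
c(f) = (-5 + f)*(f + f²) (c(f) = (f + f²)*(-5 + f) = (-5 + f)*(f + f²))
o(l) = -7 + (-5 + 2*l²)/l (o(l) = -7 + ((l² + l*l) - 5)/l = -7 + ((l² + l²) - 5)/l = -7 + (2*l² - 5)/l = -7 + (-5 + 2*l²)/l)
1/(o(-2) + 48*c(0 - 3)) = 1/((-7 - 5/(-2) + 2*(-2)) + 48*((0 - 3)*(-5 + (0 - 3)² - 4*(0 - 3)))) = 1/((-7 - 5*(-½) - 4) + 48*(-3*(-5 + (-3)² - 4*(-3)))) = 1/((-7 + 5/2 - 4) + 48*(-3*(-5 + 9 + 12))) = 1/(-17/2 + 48*(-3*16)) = 1/(-17/2 + 48*(-48)) = 1/(-17/2 - 2304) = 1/(-4625/2) = -2/4625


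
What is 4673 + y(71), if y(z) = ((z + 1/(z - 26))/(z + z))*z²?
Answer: 323743/45 ≈ 7194.3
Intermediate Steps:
y(z) = z*(z + 1/(-26 + z))/2 (y(z) = ((z + 1/(-26 + z))/((2*z)))*z² = ((z + 1/(-26 + z))*(1/(2*z)))*z² = ((z + 1/(-26 + z))/(2*z))*z² = z*(z + 1/(-26 + z))/2)
4673 + y(71) = 4673 + (½)*71*(1 + 71² - 26*71)/(-26 + 71) = 4673 + (½)*71*(1 + 5041 - 1846)/45 = 4673 + (½)*71*(1/45)*3196 = 4673 + 113458/45 = 323743/45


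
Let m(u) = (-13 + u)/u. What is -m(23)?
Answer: -10/23 ≈ -0.43478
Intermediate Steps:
m(u) = (-13 + u)/u
-m(23) = -(-13 + 23)/23 = -10/23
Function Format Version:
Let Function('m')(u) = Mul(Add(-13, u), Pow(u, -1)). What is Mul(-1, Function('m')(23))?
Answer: Rational(-10, 23) ≈ -0.43478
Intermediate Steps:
Function('m')(u) = Mul(Pow(u, -1), Add(-13, u))
Mul(-1, Function('m')(23)) = Mul(-1, Mul(Pow(23, -1), Add(-13, 23))) = Mul(-1, Mul(Rational(1, 23), 10)) = Mul(-1, Rational(10, 23)) = Rational(-10, 23)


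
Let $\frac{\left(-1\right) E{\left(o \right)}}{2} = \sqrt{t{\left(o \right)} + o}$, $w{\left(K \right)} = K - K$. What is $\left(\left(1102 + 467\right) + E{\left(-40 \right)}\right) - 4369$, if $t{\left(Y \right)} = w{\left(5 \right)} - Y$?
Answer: $-2800$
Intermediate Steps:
$w{\left(K \right)} = 0$
$t{\left(Y \right)} = - Y$ ($t{\left(Y \right)} = 0 - Y = - Y$)
$E{\left(o \right)} = 0$ ($E{\left(o \right)} = - 2 \sqrt{- o + o} = - 2 \sqrt{0} = \left(-2\right) 0 = 0$)
$\left(\left(1102 + 467\right) + E{\left(-40 \right)}\right) - 4369 = \left(\left(1102 + 467\right) + 0\right) - 4369 = \left(1569 + 0\right) - 4369 = 1569 - 4369 = -2800$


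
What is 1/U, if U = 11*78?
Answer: 1/858 ≈ 0.0011655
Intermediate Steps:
U = 858
1/U = 1/858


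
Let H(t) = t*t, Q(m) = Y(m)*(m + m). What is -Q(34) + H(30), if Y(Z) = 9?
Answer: 288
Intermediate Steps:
Q(m) = 18*m (Q(m) = 9*(m + m) = 9*(2*m) = 18*m)
H(t) = t**2
-Q(34) + H(30) = -18*34 + 30**2 = -1*612 + 900 = -612 + 900 = 288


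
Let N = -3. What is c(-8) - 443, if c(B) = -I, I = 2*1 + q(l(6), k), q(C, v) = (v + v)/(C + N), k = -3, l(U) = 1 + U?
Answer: -887/2 ≈ -443.50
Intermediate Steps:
q(C, v) = 2*v/(-3 + C) (q(C, v) = (v + v)/(C - 3) = (2*v)/(-3 + C) = 2*v/(-3 + C))
I = ½ (I = 2*1 + 2*(-3)/(-3 + (1 + 6)) = 2 + 2*(-3)/(-3 + 7) = 2 + 2*(-3)/4 = 2 + 2*(-3)*(¼) = 2 - 3/2 = ½ ≈ 0.50000)
c(B) = -½ (c(B) = -1*½ = -½)
c(-8) - 443 = -½ - 443 = -887/2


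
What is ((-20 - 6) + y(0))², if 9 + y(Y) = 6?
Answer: 841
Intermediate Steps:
y(Y) = -3 (y(Y) = -9 + 6 = -3)
((-20 - 6) + y(0))² = ((-20 - 6) - 3)² = (-26 - 3)² = (-29)² = 841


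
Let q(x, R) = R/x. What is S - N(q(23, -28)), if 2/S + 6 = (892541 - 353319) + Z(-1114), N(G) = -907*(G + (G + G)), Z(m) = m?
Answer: -20498457565/6188173 ≈ -3312.5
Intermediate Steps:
N(G) = -2721*G (N(G) = -907*(G + 2*G) = -2721*G)
S = 1/269051 (S = 2/(-6 + ((892541 - 353319) - 1114)) = 2/(-6 + (539222 - 1114)) = 2/(-6 + 538108) = 2/538102 = 2*(1/538102) = 1/269051 ≈ 3.7168e-6)
S - N(q(23, -28)) = 1/269051 - (-2721)*(-28/23) = 1/269051 - (-2721)*(-28*1/23) = 1/269051 - (-2721)*(-28)/23 = 1/269051 - 1*76188/23 = 1/269051 - 76188/23 = -20498457565/6188173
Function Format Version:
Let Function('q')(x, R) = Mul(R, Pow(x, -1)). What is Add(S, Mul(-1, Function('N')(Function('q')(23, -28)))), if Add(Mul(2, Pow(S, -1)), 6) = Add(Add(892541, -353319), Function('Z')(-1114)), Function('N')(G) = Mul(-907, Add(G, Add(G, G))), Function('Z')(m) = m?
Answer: Rational(-20498457565, 6188173) ≈ -3312.5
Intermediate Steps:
Function('N')(G) = Mul(-2721, G) (Function('N')(G) = Mul(-907, Add(G, Mul(2, G))) = Mul(-907, Mul(3, G)) = Mul(-2721, G))
S = Rational(1, 269051) (S = Mul(2, Pow(Add(-6, Add(Add(892541, -353319), -1114)), -1)) = Mul(2, Pow(Add(-6, Add(539222, -1114)), -1)) = Mul(2, Pow(Add(-6, 538108), -1)) = Mul(2, Pow(538102, -1)) = Mul(2, Rational(1, 538102)) = Rational(1, 269051) ≈ 3.7168e-6)
Add(S, Mul(-1, Function('N')(Function('q')(23, -28)))) = Add(Rational(1, 269051), Mul(-1, Mul(-2721, Mul(-28, Pow(23, -1))))) = Add(Rational(1, 269051), Mul(-1, Mul(-2721, Mul(-28, Rational(1, 23))))) = Add(Rational(1, 269051), Mul(-1, Mul(-2721, Rational(-28, 23)))) = Add(Rational(1, 269051), Mul(-1, Rational(76188, 23))) = Add(Rational(1, 269051), Rational(-76188, 23)) = Rational(-20498457565, 6188173)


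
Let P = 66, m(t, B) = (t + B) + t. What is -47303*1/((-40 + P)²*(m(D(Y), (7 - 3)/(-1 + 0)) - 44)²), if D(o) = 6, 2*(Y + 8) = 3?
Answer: -47303/876096 ≈ -0.053993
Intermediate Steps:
Y = -13/2 (Y = -8 + (½)*3 = -8 + 3/2 = -13/2 ≈ -6.5000)
m(t, B) = B + 2*t (m(t, B) = (B + t) + t = B + 2*t)
-47303*1/((-40 + P)²*(m(D(Y), (7 - 3)/(-1 + 0)) - 44)²) = -47303*1/((-40 + 66)²*(((7 - 3)/(-1 + 0) + 2*6) - 44)²) = -47303*1/(676*((4/(-1) + 12) - 44)²) = -47303*1/(676*((4*(-1) + 12) - 44)²) = -47303*1/(676*((-4 + 12) - 44)²) = -47303*1/(676*(8 - 44)²) = -47303/((-36*26)²) = -47303/((-936)²) = -47303/876096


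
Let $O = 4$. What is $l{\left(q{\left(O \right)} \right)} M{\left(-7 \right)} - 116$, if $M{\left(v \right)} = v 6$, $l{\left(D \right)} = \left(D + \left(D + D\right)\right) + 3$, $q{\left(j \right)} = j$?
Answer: $-746$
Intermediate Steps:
$l{\left(D \right)} = 3 + 3 D$ ($l{\left(D \right)} = \left(D + 2 D\right) + 3 = 3 D + 3 = 3 + 3 D$)
$M{\left(v \right)} = 6 v$
$l{\left(q{\left(O \right)} \right)} M{\left(-7 \right)} - 116 = \left(3 + 3 \cdot 4\right) 6 \left(-7\right) - 116 = \left(3 + 12\right) \left(-42\right) - 116 = 15 \left(-42\right) - 116 = -630 - 116 = -746$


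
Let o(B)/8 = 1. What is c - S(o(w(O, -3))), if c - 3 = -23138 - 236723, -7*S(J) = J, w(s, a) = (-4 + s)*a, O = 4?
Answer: -1818998/7 ≈ -2.5986e+5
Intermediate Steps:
w(s, a) = a*(-4 + s)
o(B) = 8 (o(B) = 8*1 = 8)
S(J) = -J/7
c = -259858 (c = 3 + (-23138 - 236723) = 3 - 259861 = -259858)
c - S(o(w(O, -3))) = -259858 - (-1)*8/7 = -259858 - 1*(-8/7) = -259858 + 8/7 = -1818998/7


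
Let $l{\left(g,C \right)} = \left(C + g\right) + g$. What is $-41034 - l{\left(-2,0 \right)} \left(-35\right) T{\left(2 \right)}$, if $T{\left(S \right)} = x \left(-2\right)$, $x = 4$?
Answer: $-39914$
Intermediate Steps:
$l{\left(g,C \right)} = C + 2 g$
$T{\left(S \right)} = -8$ ($T{\left(S \right)} = 4 \left(-2\right) = -8$)
$-41034 - l{\left(-2,0 \right)} \left(-35\right) T{\left(2 \right)} = -41034 - \left(0 + 2 \left(-2\right)\right) \left(-35\right) \left(-8\right) = -41034 - \left(0 - 4\right) \left(-35\right) \left(-8\right) = -41034 - \left(-4\right) \left(-35\right) \left(-8\right) = -41034 - 140 \left(-8\right) = -41034 - -1120 = -41034 + 1120 = -39914$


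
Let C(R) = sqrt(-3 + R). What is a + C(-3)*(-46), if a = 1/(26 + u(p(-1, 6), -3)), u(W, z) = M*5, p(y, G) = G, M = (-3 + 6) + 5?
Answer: 1/66 - 46*I*sqrt(6) ≈ 0.015152 - 112.68*I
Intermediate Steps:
M = 8 (M = 3 + 5 = 8)
u(W, z) = 40 (u(W, z) = 8*5 = 40)
a = 1/66 (a = 1/(26 + 40) = 1/66 ≈ 0.015152)
a + C(-3)*(-46) = 1/66 + sqrt(-3 - 3)*(-46) = 1/66 + sqrt(-6)*(-46) = 1/66 + (I*sqrt(6))*(-46) = 1/66 - 46*I*sqrt(6)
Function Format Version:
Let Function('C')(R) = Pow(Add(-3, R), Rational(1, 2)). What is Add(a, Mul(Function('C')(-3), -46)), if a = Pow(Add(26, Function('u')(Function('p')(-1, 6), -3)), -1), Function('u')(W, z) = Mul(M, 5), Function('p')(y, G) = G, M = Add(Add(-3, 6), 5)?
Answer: Add(Rational(1, 66), Mul(-46, I, Pow(6, Rational(1, 2)))) ≈ Add(0.015152, Mul(-112.68, I))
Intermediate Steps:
M = 8 (M = Add(3, 5) = 8)
Function('u')(W, z) = 40 (Function('u')(W, z) = Mul(8, 5) = 40)
a = Rational(1, 66) (a = Pow(Add(26, 40), -1) = Pow(66, -1) = Rational(1, 66) ≈ 0.015152)
Add(a, Mul(Function('C')(-3), -46)) = Add(Rational(1, 66), Mul(Pow(Add(-3, -3), Rational(1, 2)), -46)) = Add(Rational(1, 66), Mul(Pow(-6, Rational(1, 2)), -46)) = Add(Rational(1, 66), Mul(Mul(I, Pow(6, Rational(1, 2))), -46)) = Add(Rational(1, 66), Mul(-46, I, Pow(6, Rational(1, 2))))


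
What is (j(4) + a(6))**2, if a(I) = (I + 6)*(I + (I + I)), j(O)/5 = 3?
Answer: 53361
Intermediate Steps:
j(O) = 15 (j(O) = 5*3 = 15)
a(I) = 3*I*(6 + I) (a(I) = (6 + I)*(I + 2*I) = (6 + I)*(3*I) = 3*I*(6 + I))
(j(4) + a(6))**2 = (15 + 3*6*(6 + 6))**2 = (15 + 3*6*12)**2 = (15 + 216)**2 = 231**2 = 53361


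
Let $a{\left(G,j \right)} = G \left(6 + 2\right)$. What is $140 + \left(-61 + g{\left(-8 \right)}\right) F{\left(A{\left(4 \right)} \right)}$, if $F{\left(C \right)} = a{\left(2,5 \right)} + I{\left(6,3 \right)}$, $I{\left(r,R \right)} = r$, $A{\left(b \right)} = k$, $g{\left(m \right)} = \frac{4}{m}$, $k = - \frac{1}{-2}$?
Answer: $-1213$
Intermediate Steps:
$k = \frac{1}{2}$ ($k = \left(-1\right) \left(- \frac{1}{2}\right) = \frac{1}{2} \approx 0.5$)
$A{\left(b \right)} = \frac{1}{2}$
$a{\left(G,j \right)} = 8 G$ ($a{\left(G,j \right)} = G 8 = 8 G$)
$F{\left(C \right)} = 22$ ($F{\left(C \right)} = 8 \cdot 2 + 6 = 16 + 6 = 22$)
$140 + \left(-61 + g{\left(-8 \right)}\right) F{\left(A{\left(4 \right)} \right)} = 140 + \left(-61 + \frac{4}{-8}\right) 22 = 140 + \left(-61 + 4 \left(- \frac{1}{8}\right)\right) 22 = 140 + \left(-61 - \frac{1}{2}\right) 22 = 140 - 1353 = -1213$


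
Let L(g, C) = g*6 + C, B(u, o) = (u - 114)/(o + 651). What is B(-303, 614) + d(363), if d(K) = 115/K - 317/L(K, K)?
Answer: -40207/292215 ≈ -0.13759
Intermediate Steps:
B(u, o) = (-114 + u)/(651 + o)
L(g, C) = C + 6*g (L(g, C) = 6*g + C = C + 6*g)
d(K) = 488/(7*K) (d(K) = 115/K - 317/(K + 6*K) = 115/K - 317*1/(7*K) = 115/K - 317/(7*K) = 488/(7*K))
B(-303, 614) + d(363) = (-114 - 303)/(651 + 614) + (488/7)/363 = -417/1265 + (488/7)*(1/363) = (1/1265)*(-417) + 488/2541 = -417/1265 + 488/2541 = -40207/292215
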